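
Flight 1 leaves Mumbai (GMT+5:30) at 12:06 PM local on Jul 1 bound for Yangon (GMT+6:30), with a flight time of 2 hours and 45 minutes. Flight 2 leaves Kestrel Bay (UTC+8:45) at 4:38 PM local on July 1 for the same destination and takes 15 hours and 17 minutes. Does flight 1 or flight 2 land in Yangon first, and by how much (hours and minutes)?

the first, by 13 hours 49 minutes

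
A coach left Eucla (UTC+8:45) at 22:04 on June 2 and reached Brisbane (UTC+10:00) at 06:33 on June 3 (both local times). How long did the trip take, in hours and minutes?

Departure in UTC: 22:04 − 8:45 = 13:19 on Jun 2.
Arrival in UTC: 06:33 − 10:00 = 20:33 on Jun 2.
Elapsed = 20:33 − 13:19 = 7 hours 14 minutes.

7 hours 14 minutes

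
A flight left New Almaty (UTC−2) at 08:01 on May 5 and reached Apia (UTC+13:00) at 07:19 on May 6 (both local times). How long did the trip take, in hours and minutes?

8 hours 18 minutes

Apia is 15:00 ahead of New Almaty.
Clock-face elapsed time (ignoring zones) is 23 hours 18 minutes.
Actual elapsed = 23 hours 18 minutes − 15:00 = 8 hours 18 minutes.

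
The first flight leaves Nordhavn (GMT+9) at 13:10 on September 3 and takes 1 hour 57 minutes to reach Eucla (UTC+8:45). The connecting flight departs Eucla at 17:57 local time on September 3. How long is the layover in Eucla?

3 hours 5 minutes

Convert departure to UTC: 13:10 − 9:00 = 04:10 UTC on Sep 3.
Add 1 hour and 57 minutes flight time → 06:07 UTC.
Eucla is UTC+8:45, so local arrival = 06:07 + 8:45 = 14:52 on Sep 3.
Layover = 17:57 − 14:52 = 3 hours 5 minutes.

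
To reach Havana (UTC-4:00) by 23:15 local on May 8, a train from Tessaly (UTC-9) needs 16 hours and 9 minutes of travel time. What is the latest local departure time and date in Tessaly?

Target arrival in UTC: 23:15 + 4:00 = 03:15 on May 9.
Subtract 16 hours and 9 minutes → departure 11:06 UTC on May 8.
Tessaly is UTC−9:00: 11:06 − 9:00 = 02:06 on May 8.

02:06 on May 8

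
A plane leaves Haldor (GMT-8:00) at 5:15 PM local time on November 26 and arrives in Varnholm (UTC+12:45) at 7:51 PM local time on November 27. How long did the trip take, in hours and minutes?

Departure in UTC: 5:15 PM + 8:00 = 1:15 AM on Nov 27.
Arrival in UTC: 7:51 PM − 12:45 = 7:06 AM on Nov 27.
Elapsed = 7:06 AM − 1:15 AM = 5 hours 51 minutes.

5 hours 51 minutes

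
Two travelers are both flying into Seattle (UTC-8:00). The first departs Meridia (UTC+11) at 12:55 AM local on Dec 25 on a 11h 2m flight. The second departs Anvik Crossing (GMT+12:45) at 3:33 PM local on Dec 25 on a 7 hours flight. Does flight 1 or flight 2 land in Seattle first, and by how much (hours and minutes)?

the first, by 8 hours 51 minutes

Flight 1 in UTC: 12:55 AM − 11:00 = 1:55 PM on Dec 24.
+11 hours 2 minutes → arrive 12:57 AM UTC on Dec 25.
Flight 2 in UTC: 3:33 PM − 12:45 = 2:48 AM on Dec 25.
+7 hours → arrive 9:48 AM UTC on Dec 25.
Flight 1 lands earlier by 8 hours 51 minutes.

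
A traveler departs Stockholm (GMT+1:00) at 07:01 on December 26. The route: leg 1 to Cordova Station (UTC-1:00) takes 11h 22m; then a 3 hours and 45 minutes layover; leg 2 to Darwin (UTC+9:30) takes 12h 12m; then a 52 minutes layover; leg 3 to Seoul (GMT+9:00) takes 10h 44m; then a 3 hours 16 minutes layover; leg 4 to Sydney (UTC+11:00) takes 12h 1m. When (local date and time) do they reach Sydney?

23:13 on December 28

Convert departure to UTC: 07:01 − 1:00 = 06:01 UTC on Dec 26.
Add 11 hours and 22 minutes leg 1 → 17:23 UTC.
Add 3 hours and 45 minutes layover in Cordova Station → 21:08 UTC.
Add 12 hours and 12 minutes leg 2 → 09:20 UTC (Dec 27).
Add 52 minutes layover in Darwin → 10:12 UTC.
Add 10 hours 44 minutes leg 3 → 20:56 UTC.
Add 3 hours and 16 minutes layover in Seoul → 00:12 UTC (Dec 28).
Add 12 hours and 1 minute leg 4 → 12:13 UTC.
Sydney is UTC+11:00, so local arrival = 12:13 + 11:00 = 23:13 on Dec 28.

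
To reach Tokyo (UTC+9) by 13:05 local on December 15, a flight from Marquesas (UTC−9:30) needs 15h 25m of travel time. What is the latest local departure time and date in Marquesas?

03:10 on Dec 14

Target arrival in UTC: 13:05 − 9:00 = 04:05 on Dec 15.
Subtract 15 hours and 25 minutes → departure 12:40 UTC on Dec 14.
Marquesas is UTC−9:30: 12:40 − 9:30 = 03:10 on Dec 14.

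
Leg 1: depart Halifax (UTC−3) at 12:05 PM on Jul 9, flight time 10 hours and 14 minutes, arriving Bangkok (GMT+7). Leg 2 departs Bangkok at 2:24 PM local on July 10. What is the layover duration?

6 hours 5 minutes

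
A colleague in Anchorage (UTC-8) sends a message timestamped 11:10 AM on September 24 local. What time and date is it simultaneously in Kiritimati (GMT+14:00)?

9:10 AM on Sep 25

Kiritimati is 22:00 ahead of Anchorage.
Shift by the zone difference: 11:10 AM + 22:00 = 9:10 AM on Sep 25 in Kiritimati.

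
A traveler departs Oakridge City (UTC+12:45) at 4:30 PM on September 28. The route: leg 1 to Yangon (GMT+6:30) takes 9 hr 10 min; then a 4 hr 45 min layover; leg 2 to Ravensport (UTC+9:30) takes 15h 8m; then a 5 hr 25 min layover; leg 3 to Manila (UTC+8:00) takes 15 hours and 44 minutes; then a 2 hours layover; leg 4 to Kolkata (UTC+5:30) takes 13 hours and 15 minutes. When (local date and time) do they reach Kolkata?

Convert departure to UTC: 4:30 PM − 12:45 = 3:45 AM UTC on Sep 28.
Add 9 hours and 10 minutes leg 1 → 12:55 PM UTC.
Add 4 hours 45 minutes layover in Yangon → 5:40 PM UTC.
Add 15 hours 8 minutes leg 2 → 8:48 AM UTC (Sep 29).
Add 5 hours 25 minutes layover in Ravensport → 2:13 PM UTC.
Add 15 hours 44 minutes leg 3 → 5:57 AM UTC (Sep 30).
Add 2 hours layover in Manila → 7:57 AM UTC.
Add 13 hours and 15 minutes leg 4 → 9:12 PM UTC.
Kolkata is UTC+5:30, so local arrival = 9:12 PM + 5:30 = 2:42 AM on Oct 1.

2:42 AM on October 1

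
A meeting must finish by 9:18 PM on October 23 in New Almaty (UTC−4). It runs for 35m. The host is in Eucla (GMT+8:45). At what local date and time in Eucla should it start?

9:28 AM on Oct 24

Target end time in UTC: 9:18 PM + 4:00 = 1:18 AM on Oct 24.
Subtract 35 minutes → start 12:43 AM UTC on Oct 24.
Eucla is UTC+8:45: 12:43 AM + 8:45 = 9:28 AM on Oct 24.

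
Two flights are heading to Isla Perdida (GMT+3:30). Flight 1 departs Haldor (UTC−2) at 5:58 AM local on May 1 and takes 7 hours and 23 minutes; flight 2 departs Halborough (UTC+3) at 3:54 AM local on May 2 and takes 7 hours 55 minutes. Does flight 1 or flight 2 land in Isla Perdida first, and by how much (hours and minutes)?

the first, by 17 hours 28 minutes

Flight 1 in UTC: 5:58 AM + 2:00 = 7:58 AM on May 1.
+7 hours 23 minutes → arrive 3:21 PM UTC on May 1.
Flight 2 in UTC: 3:54 AM − 3:00 = 12:54 AM on May 2.
+7 hours and 55 minutes → arrive 8:49 AM UTC on May 2.
Flight 1 lands earlier by 17 hours 28 minutes.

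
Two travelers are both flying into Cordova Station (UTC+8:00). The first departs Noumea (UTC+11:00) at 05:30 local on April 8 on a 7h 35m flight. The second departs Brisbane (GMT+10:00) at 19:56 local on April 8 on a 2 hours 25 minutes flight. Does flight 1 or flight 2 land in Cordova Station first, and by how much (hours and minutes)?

Flight 1 in UTC: 05:30 − 11:00 = 18:30 on Apr 7.
+7 hours 35 minutes → arrive 02:05 UTC on Apr 8.
Flight 2 in UTC: 19:56 − 10:00 = 09:56 on Apr 8.
+2 hours 25 minutes → arrive 12:21 UTC on Apr 8.
Flight 1 lands earlier by 10 hours 16 minutes.

the first, by 10 hours 16 minutes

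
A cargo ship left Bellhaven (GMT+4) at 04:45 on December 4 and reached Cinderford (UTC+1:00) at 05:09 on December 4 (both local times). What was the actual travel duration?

Departure in UTC: 04:45 − 4:00 = 00:45 on Dec 4.
Arrival in UTC: 05:09 − 1:00 = 04:09 on Dec 4.
Elapsed = 04:09 − 00:45 = 3 hours 24 minutes.

3 hours 24 minutes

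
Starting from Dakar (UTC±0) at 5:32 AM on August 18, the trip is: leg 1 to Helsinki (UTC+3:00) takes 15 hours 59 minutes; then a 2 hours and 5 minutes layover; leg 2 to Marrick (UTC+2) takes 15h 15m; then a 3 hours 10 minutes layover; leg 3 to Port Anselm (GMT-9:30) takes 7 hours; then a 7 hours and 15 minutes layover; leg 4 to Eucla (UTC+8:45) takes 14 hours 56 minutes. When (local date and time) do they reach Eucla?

Dakar is at UTC+0, so departure is already 5:32 AM UTC on Aug 18.
Add 15 hours 59 minutes leg 1 → 9:31 PM UTC.
Add 2 hours 5 minutes layover in Helsinki → 11:36 PM UTC.
Add 15 hours and 15 minutes leg 2 → 2:51 PM UTC (Aug 19).
Add 3 hours and 10 minutes layover in Marrick → 6:01 PM UTC.
Add 7 hours leg 3 → 1:01 AM UTC (Aug 20).
Add 7 hours 15 minutes layover in Port Anselm → 8:16 AM UTC.
Add 14 hours and 56 minutes leg 4 → 11:12 PM UTC.
Eucla is UTC+8:45, so local arrival = 11:12 PM + 8:45 = 7:57 AM on Aug 21.

7:57 AM on August 21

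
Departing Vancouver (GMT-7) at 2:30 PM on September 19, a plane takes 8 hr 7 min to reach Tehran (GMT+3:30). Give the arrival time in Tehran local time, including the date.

9:07 AM on September 20

Tehran is 10:30 ahead of Vancouver.
After 8 hours 7 minutes it is 10:37 PM in Vancouver.
Shift by the zone difference: 10:37 PM + 10:30 = 9:07 AM on Sep 20 in Tehran.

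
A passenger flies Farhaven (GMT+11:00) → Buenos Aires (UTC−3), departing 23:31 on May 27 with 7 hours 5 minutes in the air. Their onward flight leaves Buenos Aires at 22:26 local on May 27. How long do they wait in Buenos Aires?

5 hours 50 minutes

Convert departure to UTC: 23:31 − 11:00 = 12:31 UTC on May 27.
Add 7 hours 5 minutes flight time → 19:36 UTC.
Buenos Aires is UTC−3:00, so local arrival = 19:36 − 3:00 = 16:36 on May 27.
Layover = 22:26 − 16:36 = 5 hours 50 minutes.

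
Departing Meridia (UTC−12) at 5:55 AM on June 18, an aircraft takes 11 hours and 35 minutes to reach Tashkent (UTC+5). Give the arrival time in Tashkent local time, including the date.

10:30 AM on June 19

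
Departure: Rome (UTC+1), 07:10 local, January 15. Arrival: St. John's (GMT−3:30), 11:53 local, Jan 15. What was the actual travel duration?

Departure in UTC: 07:10 − 1:00 = 06:10 on Jan 15.
Arrival in UTC: 11:53 + 3:30 = 15:23 on Jan 15.
Elapsed = 15:23 − 06:10 = 9 hours 13 minutes.

9 hours 13 minutes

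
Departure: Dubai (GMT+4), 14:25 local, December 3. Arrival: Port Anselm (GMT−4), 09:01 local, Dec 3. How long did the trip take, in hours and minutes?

Port Anselm is 8:00 behind Dubai.
Clock-face elapsed time (ignoring zones) is −5 hours 24 minutes.
Actual elapsed = −5 hours 24 minutes + 8:00 = 2 hours 36 minutes.

2 hours 36 minutes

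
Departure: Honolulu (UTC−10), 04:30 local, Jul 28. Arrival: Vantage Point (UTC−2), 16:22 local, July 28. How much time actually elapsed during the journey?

3 hours 52 minutes

Vantage Point is 8:00 ahead of Honolulu.
Clock-face elapsed time (ignoring zones) is 11 hours 52 minutes.
Actual elapsed = 11 hours 52 minutes − 8:00 = 3 hours 52 minutes.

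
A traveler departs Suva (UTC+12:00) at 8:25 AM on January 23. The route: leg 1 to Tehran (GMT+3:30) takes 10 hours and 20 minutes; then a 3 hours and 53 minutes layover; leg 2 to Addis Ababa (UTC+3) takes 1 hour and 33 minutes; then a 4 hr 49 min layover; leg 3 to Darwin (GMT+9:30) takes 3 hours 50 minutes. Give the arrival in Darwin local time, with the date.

Convert departure to UTC: 8:25 AM − 12:00 = 8:25 PM UTC on Jan 22.
Add 10 hours and 20 minutes leg 1 → 6:45 AM UTC (Jan 23).
Add 3 hours and 53 minutes layover in Tehran → 10:38 AM UTC.
Add 1 hour 33 minutes leg 2 → 12:11 PM UTC.
Add 4 hours and 49 minutes layover in Addis Ababa → 5:00 PM UTC.
Add 3 hours and 50 minutes leg 3 → 8:50 PM UTC.
Darwin is UTC+9:30, so local arrival = 8:50 PM + 9:30 = 6:20 AM on Jan 24.

6:20 AM on January 24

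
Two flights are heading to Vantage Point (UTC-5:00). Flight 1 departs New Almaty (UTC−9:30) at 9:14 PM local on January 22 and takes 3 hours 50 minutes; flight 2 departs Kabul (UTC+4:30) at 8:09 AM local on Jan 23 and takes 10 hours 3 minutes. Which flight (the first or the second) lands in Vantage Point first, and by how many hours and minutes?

Flight 1 in UTC: 9:14 PM + 9:30 = 6:44 AM on Jan 23.
+3 hours and 50 minutes → arrive 10:34 AM UTC on Jan 23.
Flight 2 in UTC: 8:09 AM − 4:30 = 3:39 AM on Jan 23.
+10 hours and 3 minutes → arrive 1:42 PM UTC on Jan 23.
Flight 1 lands earlier by 3 hours 8 minutes.

the first, by 3 hours 8 minutes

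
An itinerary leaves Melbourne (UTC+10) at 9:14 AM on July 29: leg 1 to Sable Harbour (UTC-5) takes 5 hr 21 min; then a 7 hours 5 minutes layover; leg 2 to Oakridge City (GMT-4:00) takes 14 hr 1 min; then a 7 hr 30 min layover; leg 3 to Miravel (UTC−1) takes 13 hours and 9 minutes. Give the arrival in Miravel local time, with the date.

9:20 PM on July 30

Convert departure to UTC: 9:14 AM − 10:00 = 11:14 PM UTC on Jul 28.
Add 5 hours and 21 minutes leg 1 → 4:35 AM UTC (Jul 29).
Add 7 hours and 5 minutes layover in Sable Harbour → 11:40 AM UTC.
Add 14 hours 1 minute leg 2 → 1:41 AM UTC (Jul 30).
Add 7 hours and 30 minutes layover in Oakridge City → 9:11 AM UTC.
Add 13 hours 9 minutes leg 3 → 10:20 PM UTC.
Miravel is UTC−1:00, so local arrival = 10:20 PM − 1:00 = 9:20 PM on Jul 30.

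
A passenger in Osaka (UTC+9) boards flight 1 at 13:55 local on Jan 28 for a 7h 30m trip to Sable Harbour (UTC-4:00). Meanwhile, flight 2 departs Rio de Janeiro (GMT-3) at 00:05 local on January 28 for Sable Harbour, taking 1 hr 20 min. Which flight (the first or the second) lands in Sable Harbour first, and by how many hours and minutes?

Flight 1 in UTC: 13:55 − 9:00 = 04:55 on Jan 28.
+7 hours 30 minutes → arrive 12:25 UTC on Jan 28.
Flight 2 in UTC: 00:05 + 3:00 = 03:05 on Jan 28.
+1 hour 20 minutes → arrive 04:25 UTC on Jan 28.
Flight 2 lands earlier by 8 hours.

the second, by 8 hours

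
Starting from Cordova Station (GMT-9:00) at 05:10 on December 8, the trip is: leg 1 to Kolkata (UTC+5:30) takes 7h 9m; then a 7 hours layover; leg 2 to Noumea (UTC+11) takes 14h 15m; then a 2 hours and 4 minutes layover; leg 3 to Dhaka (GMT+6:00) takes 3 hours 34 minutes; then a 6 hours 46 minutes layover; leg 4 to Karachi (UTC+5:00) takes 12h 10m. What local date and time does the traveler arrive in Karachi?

Convert departure to UTC: 05:10 + 9:00 = 14:10 UTC on Dec 8.
Add 7 hours and 9 minutes leg 1 → 21:19 UTC.
Add 7 hours layover in Kolkata → 04:19 UTC (Dec 9).
Add 14 hours and 15 minutes leg 2 → 18:34 UTC.
Add 2 hours 4 minutes layover in Noumea → 20:38 UTC.
Add 3 hours and 34 minutes leg 3 → 00:12 UTC (Dec 10).
Add 6 hours and 46 minutes layover in Dhaka → 06:58 UTC.
Add 12 hours and 10 minutes leg 4 → 19:08 UTC.
Karachi is UTC+5:00, so local arrival = 19:08 + 5:00 = 00:08 on Dec 11.

00:08 on December 11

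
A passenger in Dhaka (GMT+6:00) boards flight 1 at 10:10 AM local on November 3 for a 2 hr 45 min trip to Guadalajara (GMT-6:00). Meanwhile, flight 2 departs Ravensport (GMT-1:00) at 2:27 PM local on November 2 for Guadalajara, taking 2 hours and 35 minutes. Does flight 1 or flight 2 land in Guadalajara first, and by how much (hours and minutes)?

the second, by 12 hours 53 minutes

Flight 1 in UTC: 10:10 AM − 6:00 = 4:10 AM on Nov 3.
+2 hours 45 minutes → arrive 6:55 AM UTC on Nov 3.
Flight 2 in UTC: 2:27 PM + 1:00 = 3:27 PM on Nov 2.
+2 hours and 35 minutes → arrive 6:02 PM UTC on Nov 2.
Flight 2 lands earlier by 12 hours 53 minutes.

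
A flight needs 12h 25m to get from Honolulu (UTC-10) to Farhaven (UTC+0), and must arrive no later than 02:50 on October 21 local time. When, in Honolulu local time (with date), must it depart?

Target arrival is already UTC: 02:50 on Oct 21.
Subtract 12 hours 25 minutes → departure 14:25 UTC on Oct 20.
Honolulu is UTC−10:00: 14:25 − 10:00 = 04:25 on Oct 20.

04:25 on October 20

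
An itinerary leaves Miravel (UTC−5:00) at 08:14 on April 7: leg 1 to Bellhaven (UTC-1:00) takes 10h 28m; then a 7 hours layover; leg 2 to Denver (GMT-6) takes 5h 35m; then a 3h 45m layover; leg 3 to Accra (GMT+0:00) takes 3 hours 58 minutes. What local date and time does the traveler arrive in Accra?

20:00 on April 8

Convert departure to UTC: 08:14 + 5:00 = 13:14 UTC on Apr 7.
Add 10 hours 28 minutes leg 1 → 23:42 UTC.
Add 7 hours layover in Bellhaven → 06:42 UTC (Apr 8).
Add 5 hours and 35 minutes leg 2 → 12:17 UTC.
Add 3 hours 45 minutes layover in Denver → 16:02 UTC.
Add 3 hours and 58 minutes leg 3 → 20:00 UTC.
Accra is UTC+0, so local arrival is the same: 20:00 on Apr 8.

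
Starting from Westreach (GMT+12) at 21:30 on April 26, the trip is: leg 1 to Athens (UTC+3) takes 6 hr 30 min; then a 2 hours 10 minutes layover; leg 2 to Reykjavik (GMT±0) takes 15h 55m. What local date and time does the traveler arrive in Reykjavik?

10:05 on April 27

Convert departure to UTC: 21:30 − 12:00 = 09:30 UTC on Apr 26.
Add 6 hours and 30 minutes leg 1 → 16:00 UTC.
Add 2 hours and 10 minutes layover in Athens → 18:10 UTC.
Add 15 hours and 55 minutes leg 2 → 10:05 UTC (Apr 27).
Reykjavik is UTC+0, so local arrival is the same: 10:05 on Apr 27.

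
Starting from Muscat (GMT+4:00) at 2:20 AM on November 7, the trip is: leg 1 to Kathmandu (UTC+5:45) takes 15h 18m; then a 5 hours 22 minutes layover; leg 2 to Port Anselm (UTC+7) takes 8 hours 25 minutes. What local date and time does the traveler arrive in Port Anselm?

Convert departure to UTC: 2:20 AM − 4:00 = 10:20 PM UTC on Nov 6.
Add 15 hours and 18 minutes leg 1 → 1:38 PM UTC (Nov 7).
Add 5 hours 22 minutes layover in Kathmandu → 7:00 PM UTC.
Add 8 hours 25 minutes leg 2 → 3:25 AM UTC (Nov 8).
Port Anselm is UTC+7:00, so local arrival = 3:25 AM + 7:00 = 10:25 AM on Nov 8.

10:25 AM on November 8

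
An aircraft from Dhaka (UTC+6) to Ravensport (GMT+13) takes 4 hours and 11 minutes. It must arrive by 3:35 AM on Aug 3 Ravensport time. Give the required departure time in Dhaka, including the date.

4:24 PM on Aug 2

Target arrival in UTC: 3:35 AM − 13:00 = 2:35 PM on Aug 2.
Subtract 4 hours 11 minutes → departure 10:24 AM UTC on Aug 2.
Dhaka is UTC+6:00: 10:24 AM + 6:00 = 4:24 PM on Aug 2.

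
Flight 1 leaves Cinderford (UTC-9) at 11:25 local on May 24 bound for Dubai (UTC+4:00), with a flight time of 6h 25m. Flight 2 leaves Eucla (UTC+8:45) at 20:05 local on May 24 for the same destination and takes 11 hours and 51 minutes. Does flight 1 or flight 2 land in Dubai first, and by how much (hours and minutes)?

the second, by 3 hours 39 minutes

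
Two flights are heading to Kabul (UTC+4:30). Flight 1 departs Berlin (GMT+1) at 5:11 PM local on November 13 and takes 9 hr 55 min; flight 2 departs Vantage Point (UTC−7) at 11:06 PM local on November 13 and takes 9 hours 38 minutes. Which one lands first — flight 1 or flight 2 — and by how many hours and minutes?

Flight 1 in UTC: 5:11 PM − 1:00 = 4:11 PM on Nov 13.
+9 hours and 55 minutes → arrive 2:06 AM UTC on Nov 14.
Flight 2 in UTC: 11:06 PM + 7:00 = 6:06 AM on Nov 14.
+9 hours 38 minutes → arrive 3:44 PM UTC on Nov 14.
Flight 1 lands earlier by 13 hours 38 minutes.

the first, by 13 hours 38 minutes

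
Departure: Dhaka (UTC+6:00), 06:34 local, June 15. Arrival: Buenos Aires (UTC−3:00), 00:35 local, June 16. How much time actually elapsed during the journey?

27 hours 1 minute

Buenos Aires is 9:00 behind Dhaka.
Clock-face elapsed time (ignoring zones) is 18 hours 1 minute.
Actual elapsed = 18 hours 1 minute + 9:00 = 27 hours 1 minute.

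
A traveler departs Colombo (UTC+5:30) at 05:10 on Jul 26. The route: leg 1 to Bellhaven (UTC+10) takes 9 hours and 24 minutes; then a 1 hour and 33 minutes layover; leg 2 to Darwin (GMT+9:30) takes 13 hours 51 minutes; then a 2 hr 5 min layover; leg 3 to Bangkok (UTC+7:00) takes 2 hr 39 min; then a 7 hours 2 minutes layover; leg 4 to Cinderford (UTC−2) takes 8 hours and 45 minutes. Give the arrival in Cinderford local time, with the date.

Convert departure to UTC: 05:10 − 5:30 = 23:40 UTC on Jul 25.
Add 9 hours 24 minutes leg 1 → 09:04 UTC (Jul 26).
Add 1 hour 33 minutes layover in Bellhaven → 10:37 UTC.
Add 13 hours and 51 minutes leg 2 → 00:28 UTC (Jul 27).
Add 2 hours and 5 minutes layover in Darwin → 02:33 UTC.
Add 2 hours 39 minutes leg 3 → 05:12 UTC.
Add 7 hours and 2 minutes layover in Bangkok → 12:14 UTC.
Add 8 hours 45 minutes leg 4 → 20:59 UTC.
Cinderford is UTC−2:00, so local arrival = 20:59 − 2:00 = 18:59 on Jul 27.

18:59 on July 27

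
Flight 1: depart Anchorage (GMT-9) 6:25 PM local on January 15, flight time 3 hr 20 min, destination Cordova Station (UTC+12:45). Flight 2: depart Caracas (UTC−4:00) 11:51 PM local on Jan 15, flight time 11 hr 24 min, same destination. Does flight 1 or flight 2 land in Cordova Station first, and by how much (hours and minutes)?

the first, by 8 hours 30 minutes

Flight 1 in UTC: 6:25 PM + 9:00 = 3:25 AM on Jan 16.
+3 hours 20 minutes → arrive 6:45 AM UTC on Jan 16.
Flight 2 in UTC: 11:51 PM + 4:00 = 3:51 AM on Jan 16.
+11 hours and 24 minutes → arrive 3:15 PM UTC on Jan 16.
Flight 1 lands earlier by 8 hours 30 minutes.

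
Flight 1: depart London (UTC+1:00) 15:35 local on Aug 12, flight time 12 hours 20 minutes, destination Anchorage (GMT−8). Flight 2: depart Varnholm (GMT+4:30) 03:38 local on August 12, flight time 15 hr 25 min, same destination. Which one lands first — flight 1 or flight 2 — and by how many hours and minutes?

the second, by 12 hours 22 minutes

Flight 1 in UTC: 15:35 − 1:00 = 14:35 on Aug 12.
+12 hours 20 minutes → arrive 02:55 UTC on Aug 13.
Flight 2 in UTC: 03:38 − 4:30 = 23:08 on Aug 11.
+15 hours 25 minutes → arrive 14:33 UTC on Aug 12.
Flight 2 lands earlier by 12 hours 22 minutes.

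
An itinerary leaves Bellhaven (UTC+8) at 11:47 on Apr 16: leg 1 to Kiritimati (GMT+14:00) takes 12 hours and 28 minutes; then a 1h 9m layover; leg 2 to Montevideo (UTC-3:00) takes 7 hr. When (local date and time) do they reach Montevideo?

Convert departure to UTC: 11:47 − 8:00 = 03:47 UTC on Apr 16.
Add 12 hours 28 minutes leg 1 → 16:15 UTC.
Add 1 hour 9 minutes layover in Kiritimati → 17:24 UTC.
Add 7 hours leg 2 → 00:24 UTC (Apr 17).
Montevideo is UTC−3:00, so local arrival = 00:24 − 3:00 = 21:24 on Apr 16.

21:24 on April 16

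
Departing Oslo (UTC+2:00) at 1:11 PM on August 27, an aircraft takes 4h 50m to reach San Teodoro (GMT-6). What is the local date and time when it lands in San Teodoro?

10:01 AM on Aug 27

Convert departure to UTC: 1:11 PM − 2:00 = 11:11 AM UTC on Aug 27.
Add 4 hours 50 minutes travel time → 4:01 PM UTC.
San Teodoro is UTC−6:00, so local arrival = 4:01 PM − 6:00 = 10:01 AM on Aug 27.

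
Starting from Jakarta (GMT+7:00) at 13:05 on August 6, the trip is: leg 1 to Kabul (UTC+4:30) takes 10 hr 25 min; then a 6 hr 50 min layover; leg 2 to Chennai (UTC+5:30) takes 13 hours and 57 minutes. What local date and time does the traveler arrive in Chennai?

18:47 on August 7

Convert departure to UTC: 13:05 − 7:00 = 06:05 UTC on Aug 6.
Add 10 hours 25 minutes leg 1 → 16:30 UTC.
Add 6 hours 50 minutes layover in Kabul → 23:20 UTC.
Add 13 hours and 57 minutes leg 2 → 13:17 UTC (Aug 7).
Chennai is UTC+5:30, so local arrival = 13:17 + 5:30 = 18:47 on Aug 7.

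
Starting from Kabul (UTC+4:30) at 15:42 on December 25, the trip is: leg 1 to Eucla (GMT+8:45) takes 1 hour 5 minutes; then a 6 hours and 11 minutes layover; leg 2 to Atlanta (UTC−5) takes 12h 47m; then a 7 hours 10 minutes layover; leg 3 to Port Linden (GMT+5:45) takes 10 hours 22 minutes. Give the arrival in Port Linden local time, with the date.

Convert departure to UTC: 15:42 − 4:30 = 11:12 UTC on Dec 25.
Add 1 hour and 5 minutes leg 1 → 12:17 UTC.
Add 6 hours 11 minutes layover in Eucla → 18:28 UTC.
Add 12 hours 47 minutes leg 2 → 07:15 UTC (Dec 26).
Add 7 hours and 10 minutes layover in Atlanta → 14:25 UTC.
Add 10 hours and 22 minutes leg 3 → 00:47 UTC (Dec 27).
Port Linden is UTC+5:45, so local arrival = 00:47 + 5:45 = 06:32 on Dec 27.

06:32 on December 27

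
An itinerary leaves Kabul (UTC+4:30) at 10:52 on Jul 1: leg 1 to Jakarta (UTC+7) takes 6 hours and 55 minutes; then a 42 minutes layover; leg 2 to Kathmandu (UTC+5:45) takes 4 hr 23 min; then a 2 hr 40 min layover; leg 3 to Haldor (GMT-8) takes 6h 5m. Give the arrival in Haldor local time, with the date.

Convert departure to UTC: 10:52 − 4:30 = 06:22 UTC on Jul 1.
Add 6 hours 55 minutes leg 1 → 13:17 UTC.
Add 42 minutes layover in Jakarta → 13:59 UTC.
Add 4 hours 23 minutes leg 2 → 18:22 UTC.
Add 2 hours 40 minutes layover in Kathmandu → 21:02 UTC.
Add 6 hours and 5 minutes leg 3 → 03:07 UTC (Jul 2).
Haldor is UTC−8:00, so local arrival = 03:07 − 8:00 = 19:07 on Jul 1.

19:07 on July 1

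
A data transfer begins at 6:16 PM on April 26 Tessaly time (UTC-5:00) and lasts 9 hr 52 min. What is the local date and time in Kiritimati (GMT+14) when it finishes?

Convert start to UTC: 6:16 PM + 5:00 = 11:16 PM UTC on Apr 26.
Add 9 hours 52 minutes duration → 9:08 AM UTC (Apr 27).
Kiritimati is UTC+14:00, so local end time = 9:08 AM + 14:00 = 11:08 PM on Apr 27.

11:08 PM on April 27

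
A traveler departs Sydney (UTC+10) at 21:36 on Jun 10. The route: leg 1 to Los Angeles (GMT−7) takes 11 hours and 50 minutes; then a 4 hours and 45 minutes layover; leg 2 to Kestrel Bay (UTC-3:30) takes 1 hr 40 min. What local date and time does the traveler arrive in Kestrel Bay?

02:21 on June 11

Convert departure to UTC: 21:36 − 10:00 = 11:36 UTC on Jun 10.
Add 11 hours and 50 minutes leg 1 → 23:26 UTC.
Add 4 hours 45 minutes layover in Los Angeles → 04:11 UTC (Jun 11).
Add 1 hour 40 minutes leg 2 → 05:51 UTC.
Kestrel Bay is UTC−3:30, so local arrival = 05:51 − 3:30 = 02:21 on Jun 11.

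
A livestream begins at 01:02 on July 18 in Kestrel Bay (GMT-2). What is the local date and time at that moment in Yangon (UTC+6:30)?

In UTC: 01:02 + 2:00 = 03:02 on Jul 18.
Yangon is UTC+6:30: 03:02 + 6:30 = 09:32 on Jul 18.

09:32 on Jul 18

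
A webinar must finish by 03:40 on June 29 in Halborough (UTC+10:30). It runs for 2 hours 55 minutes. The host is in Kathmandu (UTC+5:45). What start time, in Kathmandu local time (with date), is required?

Target end time in UTC: 03:40 − 10:30 = 17:10 on Jun 28.
Subtract 2 hours 55 minutes → start 14:15 UTC on Jun 28.
Kathmandu is UTC+5:45: 14:15 + 5:45 = 20:00 on Jun 28.

20:00 on June 28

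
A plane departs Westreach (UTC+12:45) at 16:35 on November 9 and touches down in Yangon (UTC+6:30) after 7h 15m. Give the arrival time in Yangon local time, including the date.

17:35 on Nov 9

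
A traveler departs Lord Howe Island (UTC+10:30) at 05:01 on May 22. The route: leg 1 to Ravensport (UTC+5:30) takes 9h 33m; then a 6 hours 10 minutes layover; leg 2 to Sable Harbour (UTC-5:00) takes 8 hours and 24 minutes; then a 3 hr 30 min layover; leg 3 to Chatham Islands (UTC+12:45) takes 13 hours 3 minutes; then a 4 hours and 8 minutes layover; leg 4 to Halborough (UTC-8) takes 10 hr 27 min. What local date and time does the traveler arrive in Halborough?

17:46 on May 23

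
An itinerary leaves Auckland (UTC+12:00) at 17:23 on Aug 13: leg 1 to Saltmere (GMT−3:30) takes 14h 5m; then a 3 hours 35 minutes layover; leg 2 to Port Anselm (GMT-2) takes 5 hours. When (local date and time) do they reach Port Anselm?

Convert departure to UTC: 17:23 − 12:00 = 05:23 UTC on Aug 13.
Add 14 hours and 5 minutes leg 1 → 19:28 UTC.
Add 3 hours and 35 minutes layover in Saltmere → 23:03 UTC.
Add 5 hours leg 2 → 04:03 UTC (Aug 14).
Port Anselm is UTC−2:00, so local arrival = 04:03 − 2:00 = 02:03 on Aug 14.

02:03 on August 14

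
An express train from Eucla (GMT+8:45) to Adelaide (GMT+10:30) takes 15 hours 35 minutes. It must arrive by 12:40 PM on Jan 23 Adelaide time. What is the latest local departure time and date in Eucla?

7:20 PM on Jan 22

Target arrival in UTC: 12:40 PM − 10:30 = 2:10 AM on Jan 23.
Subtract 15 hours and 35 minutes → departure 10:35 AM UTC on Jan 22.
Eucla is UTC+8:45: 10:35 AM + 8:45 = 7:20 PM on Jan 22.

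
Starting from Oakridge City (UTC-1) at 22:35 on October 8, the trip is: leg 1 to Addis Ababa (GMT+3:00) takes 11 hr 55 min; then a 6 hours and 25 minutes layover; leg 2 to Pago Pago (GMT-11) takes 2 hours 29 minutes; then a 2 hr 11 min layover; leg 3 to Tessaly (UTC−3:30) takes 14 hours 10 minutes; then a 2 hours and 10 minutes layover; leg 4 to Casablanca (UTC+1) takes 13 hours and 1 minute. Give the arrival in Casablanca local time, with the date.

04:56 on Oct 11

Convert departure to UTC: 22:35 + 1:00 = 23:35 UTC on Oct 8.
Add 11 hours and 55 minutes leg 1 → 11:30 UTC (Oct 9).
Add 6 hours and 25 minutes layover in Addis Ababa → 17:55 UTC.
Add 2 hours 29 minutes leg 2 → 20:24 UTC.
Add 2 hours and 11 minutes layover in Pago Pago → 22:35 UTC.
Add 14 hours 10 minutes leg 3 → 12:45 UTC (Oct 10).
Add 2 hours and 10 minutes layover in Tessaly → 14:55 UTC.
Add 13 hours 1 minute leg 4 → 03:56 UTC (Oct 11).
Casablanca is UTC+1:00, so local arrival = 03:56 + 1:00 = 04:56 on Oct 11.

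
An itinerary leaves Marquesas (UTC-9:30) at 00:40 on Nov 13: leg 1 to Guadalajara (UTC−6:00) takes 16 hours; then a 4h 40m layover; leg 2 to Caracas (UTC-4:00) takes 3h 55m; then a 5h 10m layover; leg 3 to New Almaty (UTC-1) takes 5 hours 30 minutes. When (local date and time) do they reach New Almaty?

Convert departure to UTC: 00:40 + 9:30 = 10:10 UTC on Nov 13.
Add 16 hours leg 1 → 02:10 UTC (Nov 14).
Add 4 hours 40 minutes layover in Guadalajara → 06:50 UTC.
Add 3 hours 55 minutes leg 2 → 10:45 UTC.
Add 5 hours 10 minutes layover in Caracas → 15:55 UTC.
Add 5 hours and 30 minutes leg 3 → 21:25 UTC.
New Almaty is UTC−1:00, so local arrival = 21:25 − 1:00 = 20:25 on Nov 14.

20:25 on November 14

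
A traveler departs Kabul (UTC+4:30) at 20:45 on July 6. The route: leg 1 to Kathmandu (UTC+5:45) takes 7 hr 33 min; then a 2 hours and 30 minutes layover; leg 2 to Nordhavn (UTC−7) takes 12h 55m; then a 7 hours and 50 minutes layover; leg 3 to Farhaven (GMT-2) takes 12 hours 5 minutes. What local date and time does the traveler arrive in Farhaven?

Convert departure to UTC: 20:45 − 4:30 = 16:15 UTC on Jul 6.
Add 7 hours 33 minutes leg 1 → 23:48 UTC.
Add 2 hours and 30 minutes layover in Kathmandu → 02:18 UTC (Jul 7).
Add 12 hours and 55 minutes leg 2 → 15:13 UTC.
Add 7 hours and 50 minutes layover in Nordhavn → 23:03 UTC.
Add 12 hours 5 minutes leg 3 → 11:08 UTC (Jul 8).
Farhaven is UTC−2:00, so local arrival = 11:08 − 2:00 = 09:08 on Jul 8.

09:08 on Jul 8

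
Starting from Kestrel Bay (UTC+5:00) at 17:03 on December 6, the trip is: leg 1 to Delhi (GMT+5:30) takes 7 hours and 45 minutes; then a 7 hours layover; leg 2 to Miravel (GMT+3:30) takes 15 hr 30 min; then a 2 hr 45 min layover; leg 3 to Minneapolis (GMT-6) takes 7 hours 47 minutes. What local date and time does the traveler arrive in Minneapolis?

22:50 on December 7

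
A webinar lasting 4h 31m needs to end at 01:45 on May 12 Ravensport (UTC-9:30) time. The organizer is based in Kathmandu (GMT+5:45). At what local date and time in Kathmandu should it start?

Target end time in UTC: 01:45 + 9:30 = 11:15 on May 12.
Subtract 4 hours 31 minutes → start 06:44 UTC on May 12.
Kathmandu is UTC+5:45: 06:44 + 5:45 = 12:29 on May 12.

12:29 on May 12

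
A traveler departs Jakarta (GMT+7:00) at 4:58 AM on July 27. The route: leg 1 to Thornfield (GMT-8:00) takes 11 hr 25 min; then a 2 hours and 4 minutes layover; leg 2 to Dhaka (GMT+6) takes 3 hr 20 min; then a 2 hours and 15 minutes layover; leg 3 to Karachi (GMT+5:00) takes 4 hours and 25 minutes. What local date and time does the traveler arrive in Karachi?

Convert departure to UTC: 4:58 AM − 7:00 = 9:58 PM UTC on Jul 26.
Add 11 hours 25 minutes leg 1 → 9:23 AM UTC (Jul 27).
Add 2 hours 4 minutes layover in Thornfield → 11:27 AM UTC.
Add 3 hours and 20 minutes leg 2 → 2:47 PM UTC.
Add 2 hours 15 minutes layover in Dhaka → 5:02 PM UTC.
Add 4 hours and 25 minutes leg 3 → 9:27 PM UTC.
Karachi is UTC+5:00, so local arrival = 9:27 PM + 5:00 = 2:27 AM on Jul 28.

2:27 AM on July 28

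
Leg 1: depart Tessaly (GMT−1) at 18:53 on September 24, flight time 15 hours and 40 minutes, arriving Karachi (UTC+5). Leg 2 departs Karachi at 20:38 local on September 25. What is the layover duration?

4 hours 5 minutes

Convert departure to UTC: 18:53 + 1:00 = 19:53 UTC on Sep 24.
Add 15 hours 40 minutes flight time → 11:33 UTC (Sep 25).
Karachi is UTC+5:00, so local arrival = 11:33 + 5:00 = 16:33 on Sep 25.
Layover = 20:38 − 16:33 = 4 hours 5 minutes.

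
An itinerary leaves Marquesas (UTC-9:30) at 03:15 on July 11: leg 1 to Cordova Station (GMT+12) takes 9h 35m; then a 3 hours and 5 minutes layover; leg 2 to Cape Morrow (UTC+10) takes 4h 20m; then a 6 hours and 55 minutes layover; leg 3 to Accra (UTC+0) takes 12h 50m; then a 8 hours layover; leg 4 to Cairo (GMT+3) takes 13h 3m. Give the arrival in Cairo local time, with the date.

01:33 on July 14

Convert departure to UTC: 03:15 + 9:30 = 12:45 UTC on Jul 11.
Add 9 hours and 35 minutes leg 1 → 22:20 UTC.
Add 3 hours 5 minutes layover in Cordova Station → 01:25 UTC (Jul 12).
Add 4 hours and 20 minutes leg 2 → 05:45 UTC.
Add 6 hours and 55 minutes layover in Cape Morrow → 12:40 UTC.
Add 12 hours 50 minutes leg 3 → 01:30 UTC (Jul 13).
Add 8 hours layover in Accra → 09:30 UTC.
Add 13 hours 3 minutes leg 4 → 22:33 UTC.
Cairo is UTC+3:00, so local arrival = 22:33 + 3:00 = 01:33 on Jul 14.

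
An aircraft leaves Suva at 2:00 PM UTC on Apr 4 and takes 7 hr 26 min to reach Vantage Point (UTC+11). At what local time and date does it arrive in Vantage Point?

Departure is given in UTC: 2:00 PM on Apr 4.
Add 7 hours and 26 minutes → 9:26 PM UTC.
Vantage Point is UTC+11:00: 9:26 PM + 11:00 = 8:26 AM on Apr 5.

8:26 AM on April 5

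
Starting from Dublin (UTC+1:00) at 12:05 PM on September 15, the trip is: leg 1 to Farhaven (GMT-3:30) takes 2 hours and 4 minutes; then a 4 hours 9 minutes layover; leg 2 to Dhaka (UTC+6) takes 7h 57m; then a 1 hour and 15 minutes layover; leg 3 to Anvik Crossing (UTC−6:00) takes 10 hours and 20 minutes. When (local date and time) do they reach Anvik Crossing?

6:50 AM on Sep 16

Convert departure to UTC: 12:05 PM − 1:00 = 11:05 AM UTC on Sep 15.
Add 2 hours and 4 minutes leg 1 → 1:09 PM UTC.
Add 4 hours and 9 minutes layover in Farhaven → 5:18 PM UTC.
Add 7 hours 57 minutes leg 2 → 1:15 AM UTC (Sep 16).
Add 1 hour and 15 minutes layover in Dhaka → 2:30 AM UTC.
Add 10 hours and 20 minutes leg 3 → 12:50 PM UTC.
Anvik Crossing is UTC−6:00, so local arrival = 12:50 PM − 6:00 = 6:50 AM on Sep 16.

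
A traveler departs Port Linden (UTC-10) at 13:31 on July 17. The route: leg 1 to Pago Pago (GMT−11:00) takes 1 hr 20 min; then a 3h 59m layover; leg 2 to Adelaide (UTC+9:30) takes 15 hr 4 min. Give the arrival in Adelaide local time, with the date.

Convert departure to UTC: 13:31 + 10:00 = 23:31 UTC on Jul 17.
Add 1 hour 20 minutes leg 1 → 00:51 UTC (Jul 18).
Add 3 hours 59 minutes layover in Pago Pago → 04:50 UTC.
Add 15 hours and 4 minutes leg 2 → 19:54 UTC.
Adelaide is UTC+9:30, so local arrival = 19:54 + 9:30 = 05:24 on Jul 19.

05:24 on Jul 19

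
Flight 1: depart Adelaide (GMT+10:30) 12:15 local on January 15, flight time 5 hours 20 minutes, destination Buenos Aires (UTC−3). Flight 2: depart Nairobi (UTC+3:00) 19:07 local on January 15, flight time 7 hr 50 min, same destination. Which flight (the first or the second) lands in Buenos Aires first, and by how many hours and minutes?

Flight 1 in UTC: 12:15 − 10:30 = 01:45 on Jan 15.
+5 hours 20 minutes → arrive 07:05 UTC on Jan 15.
Flight 2 in UTC: 19:07 − 3:00 = 16:07 on Jan 15.
+7 hours and 50 minutes → arrive 23:57 UTC on Jan 15.
Flight 1 lands earlier by 16 hours 52 minutes.

the first, by 16 hours 52 minutes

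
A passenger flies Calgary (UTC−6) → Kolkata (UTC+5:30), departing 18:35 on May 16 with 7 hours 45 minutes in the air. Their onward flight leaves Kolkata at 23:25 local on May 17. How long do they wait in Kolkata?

9 hours 35 minutes

Convert departure to UTC: 18:35 + 6:00 = 00:35 UTC on May 17.
Add 7 hours 45 minutes flight time → 08:20 UTC.
Kolkata is UTC+5:30, so local arrival = 08:20 + 5:30 = 13:50 on May 17.
Layover = 23:25 − 13:50 = 9 hours 35 minutes.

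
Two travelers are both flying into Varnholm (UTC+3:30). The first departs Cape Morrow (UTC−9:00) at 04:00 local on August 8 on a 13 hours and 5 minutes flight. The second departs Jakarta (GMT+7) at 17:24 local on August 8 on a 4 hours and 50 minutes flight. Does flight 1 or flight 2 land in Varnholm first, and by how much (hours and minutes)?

the second, by 10 hours 51 minutes

Flight 1 in UTC: 04:00 + 9:00 = 13:00 on Aug 8.
+13 hours 5 minutes → arrive 02:05 UTC on Aug 9.
Flight 2 in UTC: 17:24 − 7:00 = 10:24 on Aug 8.
+4 hours 50 minutes → arrive 15:14 UTC on Aug 8.
Flight 2 lands earlier by 10 hours 51 minutes.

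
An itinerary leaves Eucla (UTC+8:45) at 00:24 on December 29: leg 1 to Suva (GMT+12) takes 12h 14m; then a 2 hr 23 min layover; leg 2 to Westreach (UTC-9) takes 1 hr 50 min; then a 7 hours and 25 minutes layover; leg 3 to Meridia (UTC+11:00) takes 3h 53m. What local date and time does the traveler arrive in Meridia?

06:24 on Dec 30

Convert departure to UTC: 00:24 − 8:45 = 15:39 UTC on Dec 28.
Add 12 hours 14 minutes leg 1 → 03:53 UTC (Dec 29).
Add 2 hours 23 minutes layover in Suva → 06:16 UTC.
Add 1 hour 50 minutes leg 2 → 08:06 UTC.
Add 7 hours and 25 minutes layover in Westreach → 15:31 UTC.
Add 3 hours and 53 minutes leg 3 → 19:24 UTC.
Meridia is UTC+11:00, so local arrival = 19:24 + 11:00 = 06:24 on Dec 30.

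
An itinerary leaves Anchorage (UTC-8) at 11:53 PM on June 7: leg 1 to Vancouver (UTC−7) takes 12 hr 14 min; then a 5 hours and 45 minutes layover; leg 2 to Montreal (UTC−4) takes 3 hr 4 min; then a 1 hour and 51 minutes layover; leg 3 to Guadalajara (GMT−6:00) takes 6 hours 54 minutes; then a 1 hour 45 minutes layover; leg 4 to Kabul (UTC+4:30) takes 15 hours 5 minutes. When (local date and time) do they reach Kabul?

Convert departure to UTC: 11:53 PM + 8:00 = 7:53 AM UTC on Jun 8.
Add 12 hours and 14 minutes leg 1 → 8:07 PM UTC.
Add 5 hours and 45 minutes layover in Vancouver → 1:52 AM UTC (Jun 9).
Add 3 hours and 4 minutes leg 2 → 4:56 AM UTC.
Add 1 hour and 51 minutes layover in Montreal → 6:47 AM UTC.
Add 6 hours 54 minutes leg 3 → 1:41 PM UTC.
Add 1 hour 45 minutes layover in Guadalajara → 3:26 PM UTC.
Add 15 hours 5 minutes leg 4 → 6:31 AM UTC (Jun 10).
Kabul is UTC+4:30, so local arrival = 6:31 AM + 4:30 = 11:01 AM on Jun 10.

11:01 AM on June 10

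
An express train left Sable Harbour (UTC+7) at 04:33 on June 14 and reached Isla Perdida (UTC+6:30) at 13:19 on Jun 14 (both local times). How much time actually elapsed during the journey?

Isla Perdida is 0:30 behind Sable Harbour.
Clock-face elapsed time (ignoring zones) is 8 hours 46 minutes.
Actual elapsed = 8 hours 46 minutes + 0:30 = 9 hours 16 minutes.

9 hours 16 minutes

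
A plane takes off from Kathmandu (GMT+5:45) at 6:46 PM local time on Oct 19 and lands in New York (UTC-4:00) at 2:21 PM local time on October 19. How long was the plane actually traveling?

Departure in UTC: 6:46 PM − 5:45 = 1:01 PM on Oct 19.
Arrival in UTC: 2:21 PM + 4:00 = 6:21 PM on Oct 19.
Elapsed = 6:21 PM − 1:01 PM = 5 hours 20 minutes.

5 hours 20 minutes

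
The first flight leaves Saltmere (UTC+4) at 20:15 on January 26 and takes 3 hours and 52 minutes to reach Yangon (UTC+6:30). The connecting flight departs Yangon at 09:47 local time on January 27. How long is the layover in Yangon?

Convert departure to UTC: 20:15 − 4:00 = 16:15 UTC on Jan 26.
Add 3 hours and 52 minutes flight time → 20:07 UTC.
Yangon is UTC+6:30, so local arrival = 20:07 + 6:30 = 02:37 on Jan 27.
Layover = 09:47 − 02:37 = 7 hours 10 minutes.

7 hours 10 minutes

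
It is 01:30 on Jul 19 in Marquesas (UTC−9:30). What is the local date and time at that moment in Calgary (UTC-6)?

In UTC: 01:30 + 9:30 = 11:00 on Jul 19.
Calgary is UTC−6:00: 11:00 − 6:00 = 05:00 on Jul 19.

05:00 on July 19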